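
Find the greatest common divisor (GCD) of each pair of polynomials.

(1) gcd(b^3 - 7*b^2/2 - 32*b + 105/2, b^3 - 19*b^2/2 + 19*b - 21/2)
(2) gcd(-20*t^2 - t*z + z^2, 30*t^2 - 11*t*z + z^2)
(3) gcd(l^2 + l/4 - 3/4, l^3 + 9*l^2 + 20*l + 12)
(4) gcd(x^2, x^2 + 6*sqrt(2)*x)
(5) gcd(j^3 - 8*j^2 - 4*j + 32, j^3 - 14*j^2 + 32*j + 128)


(1) = b^2 - 17*b/2 + 21/2
(2) = gcd((-5*t + z)*(4*t + z), (-6*t + z)*(-5*t + z)) = -5*t + z
(3) = l + 1
(4) = gcd(x^2, x*(x + 6*sqrt(2))) = x
(5) = gcd((j - 8)*(j - 2)*(j + 2), (j - 8)^2*(j + 2)) = j^2 - 6*j - 16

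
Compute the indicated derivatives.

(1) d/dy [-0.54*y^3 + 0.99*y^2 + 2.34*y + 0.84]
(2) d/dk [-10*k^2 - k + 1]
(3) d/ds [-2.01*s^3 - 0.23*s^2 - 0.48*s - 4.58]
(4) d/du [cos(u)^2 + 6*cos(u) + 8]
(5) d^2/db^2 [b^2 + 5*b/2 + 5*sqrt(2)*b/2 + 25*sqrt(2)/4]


(1) = -1.62*y^2 + 1.98*y + 2.34
(2) = -20*k - 1
(3) = -6.03*s^2 - 0.46*s - 0.48
(4) = -2*(cos(u) + 3)*sin(u)
(5) = 2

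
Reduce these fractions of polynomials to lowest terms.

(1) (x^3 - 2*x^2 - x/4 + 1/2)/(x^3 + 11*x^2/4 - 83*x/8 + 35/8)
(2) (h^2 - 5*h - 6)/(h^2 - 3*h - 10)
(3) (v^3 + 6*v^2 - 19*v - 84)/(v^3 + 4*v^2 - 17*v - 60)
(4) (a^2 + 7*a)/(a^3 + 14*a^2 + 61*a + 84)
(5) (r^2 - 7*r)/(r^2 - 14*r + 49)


(1) = (4*x^2 - 6*x - 4)/(4*x^2 + 13*x - 35)
(2) = (h^2 - 5*h - 6)/(h^2 - 3*h - 10)
(3) = (v + 7)/(v + 5)
(4) = a/(a^2 + 7*a + 12)
(5) = r/(r - 7)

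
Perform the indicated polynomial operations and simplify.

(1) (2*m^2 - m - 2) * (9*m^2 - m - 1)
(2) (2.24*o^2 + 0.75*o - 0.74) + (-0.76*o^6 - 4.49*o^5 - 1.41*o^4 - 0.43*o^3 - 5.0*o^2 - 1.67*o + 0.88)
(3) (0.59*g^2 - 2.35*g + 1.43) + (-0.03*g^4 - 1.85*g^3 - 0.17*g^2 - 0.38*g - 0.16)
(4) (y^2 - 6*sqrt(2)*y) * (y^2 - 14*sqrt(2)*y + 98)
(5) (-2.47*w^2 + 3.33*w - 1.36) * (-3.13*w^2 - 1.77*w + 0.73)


(1) = 18*m^4 - 11*m^3 - 19*m^2 + 3*m + 2
(2) = -0.76*o^6 - 4.49*o^5 - 1.41*o^4 - 0.43*o^3 - 2.76*o^2 - 0.92*o + 0.14
(3) = -0.03*g^4 - 1.85*g^3 + 0.42*g^2 - 2.73*g + 1.27
(4) = y^4 - 20*sqrt(2)*y^3 + 266*y^2 - 588*sqrt(2)*y
(5) = 7.7311*w^4 - 6.051*w^3 - 3.4404*w^2 + 4.8381*w - 0.9928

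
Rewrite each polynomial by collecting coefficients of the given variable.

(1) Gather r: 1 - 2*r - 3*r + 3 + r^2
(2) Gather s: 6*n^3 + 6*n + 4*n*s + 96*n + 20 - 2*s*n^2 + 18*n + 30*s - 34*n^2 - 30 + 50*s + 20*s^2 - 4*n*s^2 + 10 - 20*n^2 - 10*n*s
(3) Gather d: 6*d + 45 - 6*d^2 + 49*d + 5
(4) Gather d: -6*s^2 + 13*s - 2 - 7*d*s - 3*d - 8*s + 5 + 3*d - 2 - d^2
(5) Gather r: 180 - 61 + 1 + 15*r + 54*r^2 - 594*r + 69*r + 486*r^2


(1) = r^2 - 5*r + 4
(2) = 6*n^3 - 54*n^2 + 120*n + s^2*(20 - 4*n) + s*(-2*n^2 - 6*n + 80)
(3) = -6*d^2 + 55*d + 50
(4) = -d^2 - 7*d*s - 6*s^2 + 5*s + 1
(5) = 540*r^2 - 510*r + 120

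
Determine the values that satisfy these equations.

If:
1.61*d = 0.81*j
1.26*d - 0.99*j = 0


Then:
d = 0.00
j = 0.00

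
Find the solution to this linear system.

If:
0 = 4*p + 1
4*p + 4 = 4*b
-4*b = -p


Then:
No Solution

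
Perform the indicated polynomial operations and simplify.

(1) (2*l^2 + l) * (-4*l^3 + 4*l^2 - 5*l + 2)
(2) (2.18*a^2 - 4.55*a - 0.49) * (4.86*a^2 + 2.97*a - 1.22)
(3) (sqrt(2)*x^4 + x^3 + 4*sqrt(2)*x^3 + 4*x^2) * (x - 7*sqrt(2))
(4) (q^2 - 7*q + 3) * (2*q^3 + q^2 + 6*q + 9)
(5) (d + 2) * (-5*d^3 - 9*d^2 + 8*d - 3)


(1) = -8*l^5 + 4*l^4 - 6*l^3 - l^2 + 2*l
(2) = 10.5948*a^4 - 15.6384*a^3 - 18.5545*a^2 + 4.0957*a + 0.5978
(3) = sqrt(2)*x^5 - 13*x^4 + 4*sqrt(2)*x^4 - 52*x^3 - 7*sqrt(2)*x^3 - 28*sqrt(2)*x^2
(4) = 2*q^5 - 13*q^4 + 5*q^3 - 30*q^2 - 45*q + 27
(5) = -5*d^4 - 19*d^3 - 10*d^2 + 13*d - 6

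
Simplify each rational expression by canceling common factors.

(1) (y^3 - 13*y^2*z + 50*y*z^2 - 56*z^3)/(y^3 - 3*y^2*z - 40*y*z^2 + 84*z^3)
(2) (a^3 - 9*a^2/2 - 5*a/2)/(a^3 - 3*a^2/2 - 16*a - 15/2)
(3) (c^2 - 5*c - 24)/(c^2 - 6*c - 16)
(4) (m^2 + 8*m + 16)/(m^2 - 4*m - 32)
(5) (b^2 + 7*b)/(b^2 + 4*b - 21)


(1) = (y - 4*z)/(y + 6*z)
(2) = a/(a + 3)
(3) = (c + 3)/(c + 2)
(4) = (m + 4)/(m - 8)
(5) = b/(b - 3)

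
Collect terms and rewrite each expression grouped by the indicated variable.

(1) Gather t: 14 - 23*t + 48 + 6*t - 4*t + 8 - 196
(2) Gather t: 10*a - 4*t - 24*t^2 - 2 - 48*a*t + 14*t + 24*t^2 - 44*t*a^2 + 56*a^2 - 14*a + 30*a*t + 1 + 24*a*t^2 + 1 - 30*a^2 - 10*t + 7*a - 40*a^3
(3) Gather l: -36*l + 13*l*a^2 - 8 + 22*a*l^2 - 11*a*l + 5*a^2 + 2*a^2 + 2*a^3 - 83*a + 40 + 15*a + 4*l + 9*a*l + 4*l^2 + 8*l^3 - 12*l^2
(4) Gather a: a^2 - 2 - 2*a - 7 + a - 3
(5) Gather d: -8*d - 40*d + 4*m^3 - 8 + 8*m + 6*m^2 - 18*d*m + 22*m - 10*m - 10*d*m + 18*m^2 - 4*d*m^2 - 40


(1) = -21*t - 126
(2) = -40*a^3 + 26*a^2 + 24*a*t^2 + 3*a + t*(-44*a^2 - 18*a)
(3) = 2*a^3 + 7*a^2 - 68*a + 8*l^3 + l^2*(22*a - 8) + l*(13*a^2 - 2*a - 32) + 32
(4) = a^2 - a - 12
(5) = d*(-4*m^2 - 28*m - 48) + 4*m^3 + 24*m^2 + 20*m - 48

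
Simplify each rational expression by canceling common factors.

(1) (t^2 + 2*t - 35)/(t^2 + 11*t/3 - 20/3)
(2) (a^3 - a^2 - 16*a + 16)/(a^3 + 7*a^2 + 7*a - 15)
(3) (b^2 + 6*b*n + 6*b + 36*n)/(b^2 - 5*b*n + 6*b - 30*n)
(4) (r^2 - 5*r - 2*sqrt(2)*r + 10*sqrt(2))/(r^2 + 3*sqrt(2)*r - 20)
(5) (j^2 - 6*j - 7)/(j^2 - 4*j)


(1) = (3*t^2 + 6*t - 105)/(3*t^2 + 11*t - 20)
(2) = (a^2 - 16)/(a^2 + 8*a + 15)
(3) = (b + 6*n)/(b - 5*n)
(4) = (r - 5)/(r + 5*sqrt(2))
(5) = (j^2 - 6*j - 7)/(j^2 - 4*j)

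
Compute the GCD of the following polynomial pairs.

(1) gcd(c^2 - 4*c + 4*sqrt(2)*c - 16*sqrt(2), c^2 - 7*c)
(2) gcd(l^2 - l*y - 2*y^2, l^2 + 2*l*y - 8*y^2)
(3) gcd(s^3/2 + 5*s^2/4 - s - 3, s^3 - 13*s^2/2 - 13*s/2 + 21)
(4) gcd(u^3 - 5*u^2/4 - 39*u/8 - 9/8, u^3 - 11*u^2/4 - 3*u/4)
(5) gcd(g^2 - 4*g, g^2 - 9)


(1) = 1
(2) = gcd((l - 2*y)*(l + y), (l - 2*y)*(l + 4*y)) = -l + 2*y
(3) = gcd((s/2 + 1)*(s - 3/2)*(s + 2), (s - 7)*(s - 3/2)*(s + 2)) = s^2 + s/2 - 3
(4) = u^2 - 11*u/4 - 3/4
(5) = gcd(g*(g - 4), (g - 3)*(g + 3)) = 1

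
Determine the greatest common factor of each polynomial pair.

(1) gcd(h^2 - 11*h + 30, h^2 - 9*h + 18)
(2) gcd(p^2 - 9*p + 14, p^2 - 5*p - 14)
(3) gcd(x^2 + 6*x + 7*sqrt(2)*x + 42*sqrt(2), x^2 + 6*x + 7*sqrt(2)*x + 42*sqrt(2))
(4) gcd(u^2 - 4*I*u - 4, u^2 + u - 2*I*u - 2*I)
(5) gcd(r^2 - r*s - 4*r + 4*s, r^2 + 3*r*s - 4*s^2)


(1) = h - 6
(2) = p - 7
(3) = gcd((x + 6)*(x + 7*sqrt(2)), (x + 6)*(x + 7*sqrt(2))) = x^2 + x*(6 + 7*sqrt(2)) + 42*sqrt(2)
(4) = gcd((u - 2*I)^2, (u + 1)*(u - 2*I)) = u - 2*I
(5) = gcd((r - 4)*(r - s), (r - s)*(r + 4*s)) = r - s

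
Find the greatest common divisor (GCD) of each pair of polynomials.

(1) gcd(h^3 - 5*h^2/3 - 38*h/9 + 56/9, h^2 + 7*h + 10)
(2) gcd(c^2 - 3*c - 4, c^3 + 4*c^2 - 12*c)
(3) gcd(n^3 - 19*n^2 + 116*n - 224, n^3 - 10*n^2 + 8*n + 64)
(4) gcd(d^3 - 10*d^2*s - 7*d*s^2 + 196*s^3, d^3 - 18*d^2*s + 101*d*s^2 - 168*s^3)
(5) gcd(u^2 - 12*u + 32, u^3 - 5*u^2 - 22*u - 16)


(1) = gcd((h - 7/3)*(h - 4/3)*(h + 2), (h + 2)*(h + 5)) = h + 2
(2) = 1
(3) = n^2 - 12*n + 32
(4) = -d + 7*s
(5) = u - 8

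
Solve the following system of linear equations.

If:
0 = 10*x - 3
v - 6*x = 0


Then:
v = 9/5
x = 3/10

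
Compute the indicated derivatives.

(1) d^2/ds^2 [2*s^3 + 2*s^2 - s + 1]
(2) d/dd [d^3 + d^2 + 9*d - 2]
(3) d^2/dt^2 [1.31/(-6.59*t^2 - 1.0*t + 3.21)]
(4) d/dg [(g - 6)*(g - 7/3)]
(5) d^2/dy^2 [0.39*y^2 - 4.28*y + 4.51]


(1) = 12*s + 4
(2) = 3*d^2 + 2*d + 9
(3) = (113.781622*t^2 + 17.2658*t - 1.31*(13.18*t + 1.0)*(26.36*t + 2.0) - 55.423218)/(6.59*t^2 + 1.0*t - 3.21)^3
(4) = 2*g - 25/3
(5) = 0.780000000000000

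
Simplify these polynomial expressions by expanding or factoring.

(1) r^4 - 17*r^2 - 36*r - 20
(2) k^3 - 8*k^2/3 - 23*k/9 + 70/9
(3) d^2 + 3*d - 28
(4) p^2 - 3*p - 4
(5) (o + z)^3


(1) = (r - 5)*(r + 1)*(r + 2)^2
(2) = (k - 7/3)*(k - 2)*(k + 5/3)
(3) = (d - 4)*(d + 7)
(4) = (p - 4)*(p + 1)
(5) = o^3 + 3*o^2*z + 3*o*z^2 + z^3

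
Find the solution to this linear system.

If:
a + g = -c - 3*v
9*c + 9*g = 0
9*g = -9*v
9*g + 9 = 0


Then:
a = -3
c = 1
g = -1
v = 1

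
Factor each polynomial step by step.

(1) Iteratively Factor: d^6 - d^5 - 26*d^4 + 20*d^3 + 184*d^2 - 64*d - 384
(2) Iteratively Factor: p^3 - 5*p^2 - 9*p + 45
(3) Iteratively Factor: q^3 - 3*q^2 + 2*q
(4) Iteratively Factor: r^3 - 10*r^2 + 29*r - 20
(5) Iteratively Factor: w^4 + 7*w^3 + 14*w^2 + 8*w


(1) = (d - 3)*(d^5 + 2*d^4 - 20*d^3 - 40*d^2 + 64*d + 128) = (d - 3)*(d - 2)*(d^4 + 4*d^3 - 12*d^2 - 64*d - 64) = (d - 3)*(d - 2)*(d + 4)*(d^3 - 12*d - 16) = (d - 4)*(d - 3)*(d - 2)*(d + 4)*(d^2 + 4*d + 4) = (d - 4)*(d - 3)*(d - 2)*(d + 2)*(d + 4)*(d + 2)
(2) = (p - 5)*(p^2 - 9) = (p - 5)*(p - 3)*(p + 3)
(3) = (q - 2)*(q^2 - q) = (q - 2)*(q - 1)*(q)
(4) = (r - 5)*(r^2 - 5*r + 4) = (r - 5)*(r - 1)*(r - 4)
(5) = (w + 1)*(w^3 + 6*w^2 + 8*w) = (w + 1)*(w + 4)*(w^2 + 2*w) = (w + 1)*(w + 2)*(w + 4)*(w)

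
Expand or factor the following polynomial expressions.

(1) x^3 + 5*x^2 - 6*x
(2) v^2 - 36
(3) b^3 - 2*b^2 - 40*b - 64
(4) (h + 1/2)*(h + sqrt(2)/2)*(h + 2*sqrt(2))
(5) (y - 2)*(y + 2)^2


(1) = x*(x - 1)*(x + 6)
(2) = (v - 6)*(v + 6)
(3) = (b - 8)*(b + 2)*(b + 4)
(4) = h^3 + h^2/2 + 5*sqrt(2)*h^2/2 + 5*sqrt(2)*h/4 + 2*h + 1
(5) = y^3 + 2*y^2 - 4*y - 8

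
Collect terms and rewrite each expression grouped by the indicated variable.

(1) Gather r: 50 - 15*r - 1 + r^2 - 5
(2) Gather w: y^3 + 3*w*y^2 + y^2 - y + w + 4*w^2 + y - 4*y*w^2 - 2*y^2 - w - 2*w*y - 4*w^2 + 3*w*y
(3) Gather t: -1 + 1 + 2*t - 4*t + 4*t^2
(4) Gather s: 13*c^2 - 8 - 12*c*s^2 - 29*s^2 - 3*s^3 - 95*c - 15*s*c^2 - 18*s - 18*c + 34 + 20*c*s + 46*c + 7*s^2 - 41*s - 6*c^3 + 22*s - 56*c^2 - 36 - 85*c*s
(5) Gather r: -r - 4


(1) = r^2 - 15*r + 44
(2) = -4*w^2*y + w*(3*y^2 + y) + y^3 - y^2
(3) = 4*t^2 - 2*t
(4) = -6*c^3 - 43*c^2 - 67*c - 3*s^3 + s^2*(-12*c - 22) + s*(-15*c^2 - 65*c - 37) - 10
(5) = -r - 4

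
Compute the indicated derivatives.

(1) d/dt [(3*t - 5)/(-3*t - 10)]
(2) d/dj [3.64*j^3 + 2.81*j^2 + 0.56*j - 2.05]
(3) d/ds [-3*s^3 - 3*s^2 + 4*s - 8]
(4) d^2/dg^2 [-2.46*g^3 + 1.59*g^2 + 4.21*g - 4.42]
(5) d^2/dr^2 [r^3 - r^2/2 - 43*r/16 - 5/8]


(1) = -45/(3*t + 10)^2
(2) = 10.92*j^2 + 5.62*j + 0.56
(3) = -9*s^2 - 6*s + 4
(4) = 3.18 - 14.76*g
(5) = 6*r - 1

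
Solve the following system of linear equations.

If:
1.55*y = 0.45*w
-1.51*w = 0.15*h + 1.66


Then:
h = -34.6740740740741*y - 11.0666666666667
w = 3.44444444444444*y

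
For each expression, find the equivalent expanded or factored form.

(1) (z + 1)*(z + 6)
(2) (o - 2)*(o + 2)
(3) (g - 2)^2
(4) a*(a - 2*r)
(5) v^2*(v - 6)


(1) = z^2 + 7*z + 6
(2) = o^2 - 4
(3) = g^2 - 4*g + 4
(4) = a^2 - 2*a*r
(5) = v^3 - 6*v^2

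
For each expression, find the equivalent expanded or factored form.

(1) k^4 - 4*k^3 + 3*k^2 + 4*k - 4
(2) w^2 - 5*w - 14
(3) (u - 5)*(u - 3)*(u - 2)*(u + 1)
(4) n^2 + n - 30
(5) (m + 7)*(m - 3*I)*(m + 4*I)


(1) = (k - 2)^2*(k - 1)*(k + 1)
(2) = (w - 7)*(w + 2)
(3) = u^4 - 9*u^3 + 21*u^2 + u - 30
(4) = (n - 5)*(n + 6)
(5) = m^3 + 7*m^2 + I*m^2 + 12*m + 7*I*m + 84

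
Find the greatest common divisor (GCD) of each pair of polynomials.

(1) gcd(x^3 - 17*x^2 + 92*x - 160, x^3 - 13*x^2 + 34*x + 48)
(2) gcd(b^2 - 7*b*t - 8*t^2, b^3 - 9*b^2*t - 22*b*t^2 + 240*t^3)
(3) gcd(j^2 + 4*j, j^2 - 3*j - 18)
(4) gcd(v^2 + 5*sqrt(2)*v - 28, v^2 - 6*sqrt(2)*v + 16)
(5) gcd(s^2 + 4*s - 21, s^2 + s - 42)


(1) = x - 8
(2) = gcd((b - 8*t)*(b + t), (b - 8*t)*(b - 6*t)*(b + 5*t)) = -b + 8*t
(3) = 1
(4) = v - 2*sqrt(2)
(5) = s + 7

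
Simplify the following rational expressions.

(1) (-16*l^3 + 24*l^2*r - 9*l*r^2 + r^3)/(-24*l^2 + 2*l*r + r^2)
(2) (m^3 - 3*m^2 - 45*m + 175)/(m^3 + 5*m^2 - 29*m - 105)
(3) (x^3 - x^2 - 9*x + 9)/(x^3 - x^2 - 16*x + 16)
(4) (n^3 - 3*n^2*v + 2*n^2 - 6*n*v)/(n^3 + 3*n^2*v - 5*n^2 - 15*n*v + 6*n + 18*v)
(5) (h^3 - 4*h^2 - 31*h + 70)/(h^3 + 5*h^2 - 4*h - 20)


(1) = (4*l^2 - 5*l*r + r^2)/(6*l + r)
(2) = (m - 5)/(m + 3)
(3) = (x^2 - 9)/(x^2 - 16)
(4) = (n^3 - 3*n^2*v + 2*n^2 - 6*n*v)/(n^3 + 3*n^2*v - 5*n^2 - 15*n*v + 6*n + 18*v)
(5) = (h - 7)/(h + 2)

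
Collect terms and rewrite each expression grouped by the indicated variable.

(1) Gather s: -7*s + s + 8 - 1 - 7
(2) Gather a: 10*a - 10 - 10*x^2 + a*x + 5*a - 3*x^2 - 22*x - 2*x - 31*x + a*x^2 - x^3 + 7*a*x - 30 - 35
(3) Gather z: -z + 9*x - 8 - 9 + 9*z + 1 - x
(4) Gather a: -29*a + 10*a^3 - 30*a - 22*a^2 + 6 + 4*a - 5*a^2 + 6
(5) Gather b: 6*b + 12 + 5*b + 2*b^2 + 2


(1) = -6*s
(2) = a*(x^2 + 8*x + 15) - x^3 - 13*x^2 - 55*x - 75
(3) = 8*x + 8*z - 16
(4) = 10*a^3 - 27*a^2 - 55*a + 12
(5) = 2*b^2 + 11*b + 14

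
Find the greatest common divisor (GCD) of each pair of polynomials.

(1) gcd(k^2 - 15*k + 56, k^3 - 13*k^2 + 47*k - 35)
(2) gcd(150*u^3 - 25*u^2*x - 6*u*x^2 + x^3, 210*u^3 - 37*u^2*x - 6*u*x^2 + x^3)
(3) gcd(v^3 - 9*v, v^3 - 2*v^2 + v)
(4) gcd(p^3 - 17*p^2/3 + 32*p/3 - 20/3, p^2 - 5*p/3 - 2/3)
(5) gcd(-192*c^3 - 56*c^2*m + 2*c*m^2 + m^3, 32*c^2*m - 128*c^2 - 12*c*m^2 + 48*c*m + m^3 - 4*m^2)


(1) = gcd((k - 8)*(k - 7), (k - 7)*(k - 5)*(k - 1)) = k - 7
(2) = -5*u + x
(3) = v
(4) = p - 2
(5) = 8*c - m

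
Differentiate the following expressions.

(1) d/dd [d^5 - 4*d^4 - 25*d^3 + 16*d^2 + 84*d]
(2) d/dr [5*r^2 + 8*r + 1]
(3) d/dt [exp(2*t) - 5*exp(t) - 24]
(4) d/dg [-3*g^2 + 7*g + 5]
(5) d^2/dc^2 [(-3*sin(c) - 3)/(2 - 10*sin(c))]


(1) = 5*d^4 - 16*d^3 - 75*d^2 + 32*d + 84
(2) = 10*r + 8
(3) = (2*exp(t) - 5)*exp(t)
(4) = 7 - 6*g
(5) = 9*(-5*sin(c)^2 - sin(c) + 10)/(5*sin(c) - 1)^3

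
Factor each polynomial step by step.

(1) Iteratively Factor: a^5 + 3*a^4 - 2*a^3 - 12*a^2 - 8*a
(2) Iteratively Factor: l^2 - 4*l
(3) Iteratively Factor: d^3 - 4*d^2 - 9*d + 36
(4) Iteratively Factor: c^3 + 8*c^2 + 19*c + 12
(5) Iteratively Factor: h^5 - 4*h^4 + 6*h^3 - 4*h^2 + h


(1) = (a - 2)*(a^4 + 5*a^3 + 8*a^2 + 4*a) = a*(a - 2)*(a^3 + 5*a^2 + 8*a + 4) = a*(a - 2)*(a + 2)*(a^2 + 3*a + 2) = a*(a - 2)*(a + 2)^2*(a + 1)
(2) = (l - 4)*(l)
(3) = (d - 3)*(d^2 - d - 12) = (d - 4)*(d - 3)*(d + 3)
(4) = (c + 3)*(c^2 + 5*c + 4) = (c + 1)*(c + 3)*(c + 4)
(5) = (h - 1)*(h^4 - 3*h^3 + 3*h^2 - h) = (h - 1)^2*(h^3 - 2*h^2 + h) = (h - 1)^3*(h^2 - h) = h*(h - 1)^3*(h - 1)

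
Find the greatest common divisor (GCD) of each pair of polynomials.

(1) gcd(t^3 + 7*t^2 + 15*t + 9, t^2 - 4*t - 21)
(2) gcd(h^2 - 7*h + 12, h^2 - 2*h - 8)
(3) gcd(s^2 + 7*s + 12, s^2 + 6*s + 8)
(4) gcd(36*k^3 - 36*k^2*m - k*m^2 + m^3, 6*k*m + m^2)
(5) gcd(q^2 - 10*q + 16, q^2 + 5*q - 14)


(1) = t + 3
(2) = h - 4
(3) = gcd((s + 3)*(s + 4), (s + 2)*(s + 4)) = s + 4
(4) = 6*k + m
(5) = q - 2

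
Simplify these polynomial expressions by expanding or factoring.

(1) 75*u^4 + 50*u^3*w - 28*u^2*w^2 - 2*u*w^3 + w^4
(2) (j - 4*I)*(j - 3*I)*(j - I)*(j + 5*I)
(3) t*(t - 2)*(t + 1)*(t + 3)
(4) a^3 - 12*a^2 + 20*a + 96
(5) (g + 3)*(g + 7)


(1) = (-5*u + w)*(-3*u + w)*(u + w)*(5*u + w)
(2) = j^4 - 3*I*j^3 + 21*j^2 - 83*I*j - 60
(3) = t^4 + 2*t^3 - 5*t^2 - 6*t
(4) = (a - 8)*(a - 6)*(a + 2)
(5) = g^2 + 10*g + 21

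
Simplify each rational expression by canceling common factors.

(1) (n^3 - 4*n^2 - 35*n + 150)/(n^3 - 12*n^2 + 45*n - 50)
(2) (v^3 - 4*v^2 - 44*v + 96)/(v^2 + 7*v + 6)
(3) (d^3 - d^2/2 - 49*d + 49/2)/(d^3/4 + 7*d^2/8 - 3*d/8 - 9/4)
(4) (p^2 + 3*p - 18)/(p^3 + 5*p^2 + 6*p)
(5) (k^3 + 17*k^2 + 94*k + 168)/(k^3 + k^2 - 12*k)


(1) = (n + 6)/(n - 2)
(2) = (v^2 - 10*v + 16)/(v + 1)
(3) = (8*d^3 - 4*d^2 - 392*d + 196)/(2*d^3 + 7*d^2 - 3*d - 18)
(4) = (p^2 + 3*p - 18)/(p^3 + 5*p^2 + 6*p)
(5) = (k^2 + 13*k + 42)/(k^2 - 3*k)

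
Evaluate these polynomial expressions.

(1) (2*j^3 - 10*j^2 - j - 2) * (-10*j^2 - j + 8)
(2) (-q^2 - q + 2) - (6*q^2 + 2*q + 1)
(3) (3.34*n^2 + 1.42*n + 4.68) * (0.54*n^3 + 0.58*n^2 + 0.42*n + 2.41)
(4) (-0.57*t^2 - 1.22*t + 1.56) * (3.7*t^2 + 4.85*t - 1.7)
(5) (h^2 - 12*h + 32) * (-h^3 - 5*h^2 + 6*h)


(1) = -20*j^5 + 98*j^4 + 36*j^3 - 59*j^2 - 6*j - 16
(2) = -7*q^2 - 3*q + 1
(3) = 1.8036*n^5 + 2.704*n^4 + 4.7536*n^3 + 11.3602*n^2 + 5.3878*n + 11.2788
(4) = -2.109*t^4 - 7.2785*t^3 + 0.824*t^2 + 9.64*t - 2.652
(5) = -h^5 + 7*h^4 + 34*h^3 - 232*h^2 + 192*h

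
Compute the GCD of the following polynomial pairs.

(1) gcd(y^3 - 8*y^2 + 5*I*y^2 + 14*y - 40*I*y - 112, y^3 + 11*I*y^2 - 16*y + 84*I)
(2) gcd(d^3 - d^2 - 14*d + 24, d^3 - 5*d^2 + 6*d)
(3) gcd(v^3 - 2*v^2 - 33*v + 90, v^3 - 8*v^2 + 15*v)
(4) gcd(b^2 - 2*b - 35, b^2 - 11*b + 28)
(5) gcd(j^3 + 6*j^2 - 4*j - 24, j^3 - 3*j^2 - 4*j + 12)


(1) = gcd((y - 8)*(y - 2*I)*(y + 7*I), (y - 2*I)*(y + 6*I)*(y + 7*I)) = y^2 + 5*I*y + 14
(2) = gcd((d - 3)*(d - 2)*(d + 4), d*(d - 3)*(d - 2)) = d^2 - 5*d + 6
(3) = gcd((v - 5)*(v - 3)*(v + 6), v*(v - 5)*(v - 3)) = v^2 - 8*v + 15
(4) = gcd((b - 7)*(b + 5), (b - 7)*(b - 4)) = b - 7
(5) = gcd((j - 2)*(j + 2)*(j + 6), (j - 3)*(j - 2)*(j + 2)) = j^2 - 4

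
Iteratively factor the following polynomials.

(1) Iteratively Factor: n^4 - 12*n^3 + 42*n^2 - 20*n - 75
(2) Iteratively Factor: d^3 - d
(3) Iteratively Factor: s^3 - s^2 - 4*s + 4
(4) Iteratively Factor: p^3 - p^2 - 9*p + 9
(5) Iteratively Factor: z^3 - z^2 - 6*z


(1) = (n - 5)*(n^3 - 7*n^2 + 7*n + 15) = (n - 5)*(n + 1)*(n^2 - 8*n + 15) = (n - 5)^2*(n + 1)*(n - 3)
(2) = (d + 1)*(d^2 - d) = (d - 1)*(d + 1)*(d)
(3) = (s - 2)*(s^2 + s - 2) = (s - 2)*(s - 1)*(s + 2)
(4) = (p - 1)*(p^2 - 9) = (p - 3)*(p - 1)*(p + 3)
(5) = (z)*(z^2 - z - 6) = z*(z - 3)*(z + 2)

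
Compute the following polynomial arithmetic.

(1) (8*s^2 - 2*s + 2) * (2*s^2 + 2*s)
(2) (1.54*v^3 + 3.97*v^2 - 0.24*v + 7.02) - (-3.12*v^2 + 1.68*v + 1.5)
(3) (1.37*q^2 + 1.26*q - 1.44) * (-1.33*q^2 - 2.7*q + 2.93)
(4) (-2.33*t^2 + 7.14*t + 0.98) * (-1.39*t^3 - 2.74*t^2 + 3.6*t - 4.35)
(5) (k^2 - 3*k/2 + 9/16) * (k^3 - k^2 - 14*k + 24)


(1) = 16*s^4 + 12*s^3 + 4*s
(2) = 1.54*v^3 + 7.09*v^2 - 1.92*v + 5.52
(3) = -1.8221*q^4 - 5.3748*q^3 + 2.5273*q^2 + 7.5798*q - 4.2192
(4) = 3.2387*t^5 - 3.5404*t^4 - 29.3138*t^3 + 33.1543*t^2 - 27.531*t - 4.263
(5) = k^5 - 5*k^4/2 - 191*k^3/16 + 711*k^2/16 - 351*k/8 + 27/2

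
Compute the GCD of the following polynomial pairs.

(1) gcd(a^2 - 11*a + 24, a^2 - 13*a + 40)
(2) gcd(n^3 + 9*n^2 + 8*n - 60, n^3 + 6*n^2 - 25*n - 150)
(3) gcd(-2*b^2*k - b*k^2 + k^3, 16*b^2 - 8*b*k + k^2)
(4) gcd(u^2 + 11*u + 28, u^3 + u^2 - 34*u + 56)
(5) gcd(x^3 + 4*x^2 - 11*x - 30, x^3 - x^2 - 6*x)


(1) = gcd((a - 8)*(a - 3), (a - 8)*(a - 5)) = a - 8
(2) = n^2 + 11*n + 30
(3) = 1
(4) = u + 7
(5) = x^2 - x - 6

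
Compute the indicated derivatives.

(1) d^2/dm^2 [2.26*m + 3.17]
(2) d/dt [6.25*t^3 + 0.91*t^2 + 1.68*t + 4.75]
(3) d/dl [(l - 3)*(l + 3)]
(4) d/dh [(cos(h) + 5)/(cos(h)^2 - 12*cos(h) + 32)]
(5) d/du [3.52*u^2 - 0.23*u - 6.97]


(1) = 0
(2) = 18.75*t^2 + 1.82*t + 1.68
(3) = 2*l
(4) = (cos(h)^2 + 10*cos(h) - 92)*sin(h)/(cos(h)^2 - 12*cos(h) + 32)^2
(5) = 7.04*u - 0.23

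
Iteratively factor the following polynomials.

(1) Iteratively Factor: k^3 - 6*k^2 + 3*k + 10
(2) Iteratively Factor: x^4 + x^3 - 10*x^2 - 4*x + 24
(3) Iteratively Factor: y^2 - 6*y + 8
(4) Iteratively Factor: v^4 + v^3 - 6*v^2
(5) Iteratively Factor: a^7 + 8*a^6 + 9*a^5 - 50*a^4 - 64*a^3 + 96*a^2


(1) = (k - 5)*(k^2 - k - 2) = (k - 5)*(k + 1)*(k - 2)
(2) = (x - 2)*(x^3 + 3*x^2 - 4*x - 12) = (x - 2)*(x + 3)*(x^2 - 4) = (x - 2)*(x + 2)*(x + 3)*(x - 2)
(3) = (y - 2)*(y - 4)
(4) = (v + 3)*(v^3 - 2*v^2) = v*(v + 3)*(v^2 - 2*v) = v*(v - 2)*(v + 3)*(v)
(5) = (a + 4)*(a^6 + 4*a^5 - 7*a^4 - 22*a^3 + 24*a^2) = a*(a + 4)*(a^5 + 4*a^4 - 7*a^3 - 22*a^2 + 24*a) = a*(a - 1)*(a + 4)*(a^4 + 5*a^3 - 2*a^2 - 24*a) = a*(a - 1)*(a + 4)^2*(a^3 + a^2 - 6*a) = a*(a - 2)*(a - 1)*(a + 4)^2*(a^2 + 3*a) = a*(a - 2)*(a - 1)*(a + 3)*(a + 4)^2*(a)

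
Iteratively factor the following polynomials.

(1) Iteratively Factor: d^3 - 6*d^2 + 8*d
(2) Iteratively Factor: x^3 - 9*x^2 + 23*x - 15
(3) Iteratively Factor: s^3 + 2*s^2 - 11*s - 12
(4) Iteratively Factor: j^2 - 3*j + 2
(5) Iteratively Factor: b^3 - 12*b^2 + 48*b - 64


(1) = (d - 2)*(d^2 - 4*d) = d*(d - 2)*(d - 4)
(2) = (x - 1)*(x^2 - 8*x + 15) = (x - 3)*(x - 1)*(x - 5)
(3) = (s + 4)*(s^2 - 2*s - 3) = (s + 1)*(s + 4)*(s - 3)
(4) = (j - 1)*(j - 2)
(5) = (b - 4)*(b^2 - 8*b + 16) = (b - 4)^2*(b - 4)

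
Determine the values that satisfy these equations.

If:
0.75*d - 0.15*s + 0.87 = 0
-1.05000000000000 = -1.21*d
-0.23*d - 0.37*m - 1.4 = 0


Then:
d = 0.87
m = -4.32
s = 10.14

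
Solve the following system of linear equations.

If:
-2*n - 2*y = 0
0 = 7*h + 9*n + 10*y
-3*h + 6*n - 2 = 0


Then:
h = 2/39
n = 14/39
y = -14/39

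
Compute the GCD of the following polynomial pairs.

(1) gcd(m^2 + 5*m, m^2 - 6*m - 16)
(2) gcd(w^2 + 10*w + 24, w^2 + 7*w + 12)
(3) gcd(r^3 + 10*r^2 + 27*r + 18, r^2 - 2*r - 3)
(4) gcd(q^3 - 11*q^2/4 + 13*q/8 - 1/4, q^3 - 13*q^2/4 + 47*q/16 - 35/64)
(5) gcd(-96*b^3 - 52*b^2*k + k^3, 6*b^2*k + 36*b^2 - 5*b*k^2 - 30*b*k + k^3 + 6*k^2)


(1) = 1
(2) = w + 4
(3) = r + 1
(4) = q - 1/4
(5) = gcd((-8*b + k)*(2*b + k)*(6*b + k), (-3*b + k)*(-2*b + k)*(k + 6)) = 1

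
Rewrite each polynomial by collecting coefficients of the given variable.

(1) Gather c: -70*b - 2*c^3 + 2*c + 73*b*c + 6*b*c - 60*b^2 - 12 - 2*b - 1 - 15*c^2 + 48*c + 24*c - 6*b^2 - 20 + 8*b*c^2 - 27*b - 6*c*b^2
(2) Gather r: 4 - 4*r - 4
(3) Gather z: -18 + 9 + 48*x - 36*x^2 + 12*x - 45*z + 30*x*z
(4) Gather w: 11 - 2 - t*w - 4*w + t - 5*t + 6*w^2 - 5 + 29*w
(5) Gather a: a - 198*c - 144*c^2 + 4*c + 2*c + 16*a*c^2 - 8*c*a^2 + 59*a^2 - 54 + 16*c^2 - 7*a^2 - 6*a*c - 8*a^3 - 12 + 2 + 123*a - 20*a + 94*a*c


(1) = -66*b^2 - 99*b - 2*c^3 + c^2*(8*b - 15) + c*(-6*b^2 + 79*b + 74) - 33
(2) = -4*r
(3) = -36*x^2 + 60*x + z*(30*x - 45) - 9
(4) = -4*t + 6*w^2 + w*(25 - t) + 4
(5) = -8*a^3 + a^2*(52 - 8*c) + a*(16*c^2 + 88*c + 104) - 128*c^2 - 192*c - 64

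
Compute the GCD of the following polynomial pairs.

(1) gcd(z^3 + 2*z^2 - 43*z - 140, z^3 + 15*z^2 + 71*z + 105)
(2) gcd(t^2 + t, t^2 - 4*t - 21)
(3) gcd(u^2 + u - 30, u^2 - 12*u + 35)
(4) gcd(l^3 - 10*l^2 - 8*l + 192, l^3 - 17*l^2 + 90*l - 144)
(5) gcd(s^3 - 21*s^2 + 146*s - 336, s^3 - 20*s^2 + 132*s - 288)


(1) = gcd((z - 7)*(z + 4)*(z + 5), (z + 3)*(z + 5)*(z + 7)) = z + 5
(2) = gcd(t*(t + 1), (t - 7)*(t + 3)) = 1
(3) = gcd((u - 5)*(u + 6), (u - 7)*(u - 5)) = u - 5
(4) = gcd((l - 8)*(l - 6)*(l + 4), (l - 8)*(l - 6)*(l - 3)) = l^2 - 14*l + 48
(5) = gcd((s - 8)*(s - 7)*(s - 6), (s - 8)*(s - 6)^2) = s^2 - 14*s + 48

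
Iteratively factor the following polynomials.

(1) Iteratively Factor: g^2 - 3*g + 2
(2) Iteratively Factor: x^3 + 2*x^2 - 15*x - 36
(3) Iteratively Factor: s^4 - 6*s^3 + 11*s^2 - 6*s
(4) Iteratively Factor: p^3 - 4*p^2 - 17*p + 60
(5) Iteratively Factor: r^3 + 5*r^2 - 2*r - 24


(1) = (g - 2)*(g - 1)
(2) = (x + 3)*(x^2 - x - 12) = (x + 3)^2*(x - 4)
(3) = (s - 3)*(s^3 - 3*s^2 + 2*s) = (s - 3)*(s - 2)*(s^2 - s) = (s - 3)*(s - 2)*(s - 1)*(s)
(4) = (p + 4)*(p^2 - 8*p + 15) = (p - 3)*(p + 4)*(p - 5)
(5) = (r + 4)*(r^2 + r - 6) = (r - 2)*(r + 4)*(r + 3)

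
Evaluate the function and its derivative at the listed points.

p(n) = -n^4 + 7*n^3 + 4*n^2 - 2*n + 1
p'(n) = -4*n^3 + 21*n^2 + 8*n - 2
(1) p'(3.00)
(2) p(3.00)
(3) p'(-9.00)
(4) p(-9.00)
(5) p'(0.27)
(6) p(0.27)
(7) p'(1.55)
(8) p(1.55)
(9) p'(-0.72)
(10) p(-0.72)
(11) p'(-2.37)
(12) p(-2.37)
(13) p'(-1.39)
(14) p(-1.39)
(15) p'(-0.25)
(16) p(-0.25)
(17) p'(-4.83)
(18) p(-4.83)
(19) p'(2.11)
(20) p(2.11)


(1) = 103.00
(2) = 139.00
(3) = 4543.00
(4) = -11321.00
(5) = 1.61
(6) = 0.88
(7) = 45.96
(8) = 27.81
(9) = 4.62
(10) = 1.63
(11) = 150.24
(12) = -96.53
(13) = 38.20
(14) = -11.02
(15) = -2.62
(16) = 1.64
(17) = 899.98
(18) = -1229.01
(19) = 70.80
(20) = 60.52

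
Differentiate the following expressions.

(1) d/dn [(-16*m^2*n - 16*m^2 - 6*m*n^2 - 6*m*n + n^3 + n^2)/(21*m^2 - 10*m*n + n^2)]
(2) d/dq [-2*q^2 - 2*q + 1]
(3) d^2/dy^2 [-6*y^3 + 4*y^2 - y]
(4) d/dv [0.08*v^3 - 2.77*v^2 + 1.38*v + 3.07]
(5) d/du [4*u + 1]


(1) = (-336*m^4 - 252*m^3*n - 286*m^3 + 139*m^2*n^2 + 74*m^2*n - 20*m*n^3 - 4*m*n^2 + n^4)/(441*m^4 - 420*m^3*n + 142*m^2*n^2 - 20*m*n^3 + n^4)
(2) = -4*q - 2
(3) = 8 - 36*y
(4) = 0.24*v^2 - 5.54*v + 1.38
(5) = 4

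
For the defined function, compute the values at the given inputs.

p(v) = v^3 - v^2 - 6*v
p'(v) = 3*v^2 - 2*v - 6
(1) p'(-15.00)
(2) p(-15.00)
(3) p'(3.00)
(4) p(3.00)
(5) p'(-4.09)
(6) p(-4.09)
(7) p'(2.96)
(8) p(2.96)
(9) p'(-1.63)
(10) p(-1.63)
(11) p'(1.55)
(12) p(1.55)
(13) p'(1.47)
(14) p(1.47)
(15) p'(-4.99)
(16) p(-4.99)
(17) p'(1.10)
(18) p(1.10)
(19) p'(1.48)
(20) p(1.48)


(1) = 699.00
(2) = -3510.00
(3) = 15.00
(4) = 0.00
(5) = 52.36
(6) = -60.61
(7) = 14.36
(8) = -0.59
(9) = 5.23
(10) = 2.79
(11) = -1.89
(12) = -7.98
(13) = -2.46
(14) = -7.80
(15) = 78.68
(16) = -119.21
(17) = -4.57
(18) = -6.48
(19) = -2.39
(20) = -7.83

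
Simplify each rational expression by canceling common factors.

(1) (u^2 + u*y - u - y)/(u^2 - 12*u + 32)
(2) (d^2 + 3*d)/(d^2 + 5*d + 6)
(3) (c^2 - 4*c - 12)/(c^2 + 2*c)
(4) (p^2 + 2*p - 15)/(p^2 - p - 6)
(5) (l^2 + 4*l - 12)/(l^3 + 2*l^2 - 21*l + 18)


(1) = (u^2 + u*y - u - y)/(u^2 - 12*u + 32)
(2) = d/(d + 2)
(3) = (c - 6)/c
(4) = (p + 5)/(p + 2)
(5) = (l - 2)/(l^2 - 4*l + 3)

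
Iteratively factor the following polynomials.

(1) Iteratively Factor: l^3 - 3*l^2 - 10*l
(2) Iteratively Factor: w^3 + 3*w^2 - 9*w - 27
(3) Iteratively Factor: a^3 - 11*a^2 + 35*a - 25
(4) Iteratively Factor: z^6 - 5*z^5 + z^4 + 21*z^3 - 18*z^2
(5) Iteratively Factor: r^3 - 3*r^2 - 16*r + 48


(1) = (l)*(l^2 - 3*l - 10) = l*(l - 5)*(l + 2)
(2) = (w - 3)*(w^2 + 6*w + 9) = (w - 3)*(w + 3)*(w + 3)
(3) = (a - 5)*(a^2 - 6*a + 5) = (a - 5)*(a - 1)*(a - 5)
(4) = (z - 1)*(z^5 - 4*z^4 - 3*z^3 + 18*z^2) = z*(z - 1)*(z^4 - 4*z^3 - 3*z^2 + 18*z) = z*(z - 3)*(z - 1)*(z^3 - z^2 - 6*z) = z*(z - 3)*(z - 1)*(z + 2)*(z^2 - 3*z) = z*(z - 3)^2*(z - 1)*(z + 2)*(z)
(5) = (r + 4)*(r^2 - 7*r + 12) = (r - 4)*(r + 4)*(r - 3)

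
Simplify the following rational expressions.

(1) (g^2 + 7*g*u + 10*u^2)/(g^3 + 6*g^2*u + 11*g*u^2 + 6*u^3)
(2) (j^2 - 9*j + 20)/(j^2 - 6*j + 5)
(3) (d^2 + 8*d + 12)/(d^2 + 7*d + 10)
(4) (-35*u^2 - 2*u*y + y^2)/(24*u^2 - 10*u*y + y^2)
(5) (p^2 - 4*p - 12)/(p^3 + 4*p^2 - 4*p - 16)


(1) = (g + 5*u)/(g^2 + 4*g*u + 3*u^2)
(2) = (j - 4)/(j - 1)
(3) = (d + 6)/(d + 5)
(4) = (-35*u^2 - 2*u*y + y^2)/(24*u^2 - 10*u*y + y^2)
(5) = (p - 6)/(p^2 + 2*p - 8)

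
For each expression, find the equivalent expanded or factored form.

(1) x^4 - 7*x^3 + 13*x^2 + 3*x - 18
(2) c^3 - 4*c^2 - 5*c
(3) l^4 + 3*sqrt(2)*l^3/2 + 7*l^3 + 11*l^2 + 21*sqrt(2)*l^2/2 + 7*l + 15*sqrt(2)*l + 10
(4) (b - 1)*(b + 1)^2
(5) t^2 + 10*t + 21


(1) = (x - 3)^2*(x - 2)*(x + 1)
(2) = c*(c - 5)*(c + 1)
(3) = (l + 2)*(l + 5)*(l + sqrt(2)/2)*(l + sqrt(2))
(4) = b^3 + b^2 - b - 1
(5) = (t + 3)*(t + 7)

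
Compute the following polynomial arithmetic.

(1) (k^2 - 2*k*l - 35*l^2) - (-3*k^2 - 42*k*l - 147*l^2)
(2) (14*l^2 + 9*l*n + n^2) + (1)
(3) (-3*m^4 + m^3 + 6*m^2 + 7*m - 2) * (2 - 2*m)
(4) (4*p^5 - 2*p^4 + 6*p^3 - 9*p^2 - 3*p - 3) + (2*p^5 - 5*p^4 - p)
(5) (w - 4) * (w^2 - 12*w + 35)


(1) = 4*k^2 + 40*k*l + 112*l^2
(2) = 14*l^2 + 9*l*n + n^2 + 1
(3) = 6*m^5 - 8*m^4 - 10*m^3 - 2*m^2 + 18*m - 4
(4) = 6*p^5 - 7*p^4 + 6*p^3 - 9*p^2 - 4*p - 3
(5) = w^3 - 16*w^2 + 83*w - 140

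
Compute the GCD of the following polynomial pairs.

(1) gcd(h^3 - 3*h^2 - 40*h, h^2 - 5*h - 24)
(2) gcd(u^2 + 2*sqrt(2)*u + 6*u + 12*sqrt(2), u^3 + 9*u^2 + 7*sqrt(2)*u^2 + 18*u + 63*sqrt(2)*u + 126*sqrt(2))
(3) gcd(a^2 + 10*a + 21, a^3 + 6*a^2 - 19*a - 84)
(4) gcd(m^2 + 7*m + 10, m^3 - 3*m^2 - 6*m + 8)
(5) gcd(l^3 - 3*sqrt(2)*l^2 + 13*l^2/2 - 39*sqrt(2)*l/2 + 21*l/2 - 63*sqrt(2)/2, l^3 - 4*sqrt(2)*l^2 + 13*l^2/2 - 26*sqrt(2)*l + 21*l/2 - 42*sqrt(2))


(1) = h - 8
(2) = gcd((u + 6)*(u + 2*sqrt(2)), (u + 3)*(u + 6)*(u + 7*sqrt(2))) = u + 6
(3) = a^2 + 10*a + 21
(4) = m + 2
(5) = l^2 + 13*l/2 + 21/2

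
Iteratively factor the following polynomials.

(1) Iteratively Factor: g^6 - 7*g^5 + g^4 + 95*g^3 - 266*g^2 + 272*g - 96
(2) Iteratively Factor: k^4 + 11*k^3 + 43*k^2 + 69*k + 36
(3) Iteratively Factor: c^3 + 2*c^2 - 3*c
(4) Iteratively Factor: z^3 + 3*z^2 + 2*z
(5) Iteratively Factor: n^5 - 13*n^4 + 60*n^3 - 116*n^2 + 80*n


(1) = (g - 2)*(g^5 - 5*g^4 - 9*g^3 + 77*g^2 - 112*g + 48) = (g - 2)*(g - 1)*(g^4 - 4*g^3 - 13*g^2 + 64*g - 48) = (g - 2)*(g - 1)^2*(g^3 - 3*g^2 - 16*g + 48) = (g - 4)*(g - 2)*(g - 1)^2*(g^2 + g - 12) = (g - 4)*(g - 3)*(g - 2)*(g - 1)^2*(g + 4)
(2) = (k + 1)*(k^3 + 10*k^2 + 33*k + 36) = (k + 1)*(k + 3)*(k^2 + 7*k + 12) = (k + 1)*(k + 3)*(k + 4)*(k + 3)
(3) = (c)*(c^2 + 2*c - 3) = c*(c - 1)*(c + 3)
(4) = (z + 1)*(z^2 + 2*z) = z*(z + 1)*(z + 2)
(5) = (n - 2)*(n^4 - 11*n^3 + 38*n^2 - 40*n) = (n - 5)*(n - 2)*(n^3 - 6*n^2 + 8*n) = (n - 5)*(n - 2)^2*(n^2 - 4*n) = (n - 5)*(n - 4)*(n - 2)^2*(n)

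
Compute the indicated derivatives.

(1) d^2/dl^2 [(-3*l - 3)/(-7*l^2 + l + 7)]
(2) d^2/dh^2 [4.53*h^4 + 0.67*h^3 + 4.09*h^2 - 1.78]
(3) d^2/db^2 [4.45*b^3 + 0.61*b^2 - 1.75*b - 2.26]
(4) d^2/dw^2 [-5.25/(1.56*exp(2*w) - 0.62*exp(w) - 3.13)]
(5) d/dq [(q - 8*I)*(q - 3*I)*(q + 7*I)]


(1) = 6*(3*(-7*l - 2)*(-7*l^2 + l + 7) - (l + 1)*(14*l - 1)^2)/(-7*l^2 + l + 7)^3
(2) = 54.36*h^2 + 4.02*h + 8.18
(3) = 26.7*b + 1.22
(4) = (5.25*(3.12*exp(w) - 0.62)*(6.24*exp(w) - 1.24)*exp(w) + (32.76*exp(w) - 3.255)*(-1.56*exp(2*w) + 0.62*exp(w) + 3.13))*exp(w)/(-1.56*exp(2*w) + 0.62*exp(w) + 3.13)^3
(5) = 3*q^2 - 8*I*q + 53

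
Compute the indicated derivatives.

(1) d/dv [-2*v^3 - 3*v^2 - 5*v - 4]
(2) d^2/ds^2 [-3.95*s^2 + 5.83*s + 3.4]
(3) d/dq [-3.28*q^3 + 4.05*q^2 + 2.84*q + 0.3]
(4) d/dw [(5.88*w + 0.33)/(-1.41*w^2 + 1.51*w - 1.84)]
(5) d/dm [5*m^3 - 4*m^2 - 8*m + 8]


(1) = -6*v^2 - 6*v - 5
(2) = -7.90000000000000
(3) = -9.84*q^2 + 8.1*q + 2.84
(4) = (8.2908*w^2 + 0.9306*w - 11.3175)/(1.9881*w^4 - 4.2582*w^3 + 7.4689*w^2 - 5.5568*w + 3.3856)
(5) = 15*m^2 - 8*m - 8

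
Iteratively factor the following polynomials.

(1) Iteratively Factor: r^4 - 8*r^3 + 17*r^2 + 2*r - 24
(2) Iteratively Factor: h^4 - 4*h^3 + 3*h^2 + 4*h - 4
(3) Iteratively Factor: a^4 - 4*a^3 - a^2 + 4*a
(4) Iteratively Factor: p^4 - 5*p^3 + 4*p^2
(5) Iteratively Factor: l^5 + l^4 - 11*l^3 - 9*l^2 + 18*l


(1) = (r - 2)*(r^3 - 6*r^2 + 5*r + 12) = (r - 3)*(r - 2)*(r^2 - 3*r - 4) = (r - 4)*(r - 3)*(r - 2)*(r + 1)
(2) = (h - 1)*(h^3 - 3*h^2 + 4) = (h - 1)*(h + 1)*(h^2 - 4*h + 4) = (h - 2)*(h - 1)*(h + 1)*(h - 2)
(3) = (a - 4)*(a^3 - a) = (a - 4)*(a - 1)*(a^2 + a) = (a - 4)*(a - 1)*(a + 1)*(a)
(4) = (p)*(p^3 - 5*p^2 + 4*p) = p^2*(p^2 - 5*p + 4) = p^2*(p - 1)*(p - 4)
(5) = (l)*(l^4 + l^3 - 11*l^2 - 9*l + 18) = l*(l + 3)*(l^3 - 2*l^2 - 5*l + 6) = l*(l - 3)*(l + 3)*(l^2 + l - 2) = l*(l - 3)*(l - 1)*(l + 3)*(l + 2)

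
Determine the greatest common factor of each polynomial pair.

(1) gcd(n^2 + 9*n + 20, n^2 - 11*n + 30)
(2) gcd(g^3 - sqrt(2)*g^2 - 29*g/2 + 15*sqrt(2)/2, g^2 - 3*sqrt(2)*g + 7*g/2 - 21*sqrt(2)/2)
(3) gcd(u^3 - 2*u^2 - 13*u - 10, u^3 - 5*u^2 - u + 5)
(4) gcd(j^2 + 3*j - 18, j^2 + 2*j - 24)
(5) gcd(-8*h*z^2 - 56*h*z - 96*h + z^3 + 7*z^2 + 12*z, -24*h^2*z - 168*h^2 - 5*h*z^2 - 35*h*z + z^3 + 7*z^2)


(1) = 1
(2) = gcd((g - 3*sqrt(2))*(g - sqrt(2)/2)*(g + 5*sqrt(2)/2), (g + 7/2)*(g - 3*sqrt(2))) = g - 3*sqrt(2)
(3) = gcd((u - 5)*(u + 1)*(u + 2), (u - 5)*(u - 1)*(u + 1)) = u^2 - 4*u - 5
(4) = gcd((j - 3)*(j + 6), (j - 4)*(j + 6)) = j + 6
(5) = -8*h + z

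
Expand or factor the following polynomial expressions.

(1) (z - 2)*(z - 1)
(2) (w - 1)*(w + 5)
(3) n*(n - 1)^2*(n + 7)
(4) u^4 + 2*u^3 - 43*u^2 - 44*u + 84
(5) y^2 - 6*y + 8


(1) = z^2 - 3*z + 2
(2) = w^2 + 4*w - 5
(3) = n^4 + 5*n^3 - 13*n^2 + 7*n
(4) = (u - 6)*(u - 1)*(u + 2)*(u + 7)
(5) = (y - 4)*(y - 2)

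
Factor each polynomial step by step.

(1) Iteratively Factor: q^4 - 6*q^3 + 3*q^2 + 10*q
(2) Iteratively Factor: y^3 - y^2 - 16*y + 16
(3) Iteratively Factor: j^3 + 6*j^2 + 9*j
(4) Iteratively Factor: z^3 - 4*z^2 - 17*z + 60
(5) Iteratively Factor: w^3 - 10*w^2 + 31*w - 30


(1) = (q)*(q^3 - 6*q^2 + 3*q + 10) = q*(q + 1)*(q^2 - 7*q + 10) = q*(q - 5)*(q + 1)*(q - 2)
(2) = (y - 1)*(y^2 - 16) = (y - 1)*(y + 4)*(y - 4)
(3) = (j + 3)*(j^2 + 3*j) = j*(j + 3)*(j + 3)
(4) = (z - 5)*(z^2 + z - 12) = (z - 5)*(z + 4)*(z - 3)
(5) = (w - 2)*(w^2 - 8*w + 15) = (w - 5)*(w - 2)*(w - 3)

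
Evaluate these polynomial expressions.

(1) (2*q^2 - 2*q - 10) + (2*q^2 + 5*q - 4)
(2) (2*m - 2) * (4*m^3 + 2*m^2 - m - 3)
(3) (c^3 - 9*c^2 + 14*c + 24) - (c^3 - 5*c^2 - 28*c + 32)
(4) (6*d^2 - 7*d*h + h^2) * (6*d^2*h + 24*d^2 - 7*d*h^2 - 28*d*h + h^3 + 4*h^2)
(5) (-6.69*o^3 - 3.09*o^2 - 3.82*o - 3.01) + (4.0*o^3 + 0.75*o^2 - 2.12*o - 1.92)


(1) = 4*q^2 + 3*q - 14
(2) = 8*m^4 - 4*m^3 - 6*m^2 - 4*m + 6
(3) = -4*c^2 + 42*c - 8
(4) = 36*d^4*h + 144*d^4 - 84*d^3*h^2 - 336*d^3*h + 61*d^2*h^3 + 244*d^2*h^2 - 14*d*h^4 - 56*d*h^3 + h^5 + 4*h^4
(5) = -2.69*o^3 - 2.34*o^2 - 5.94*o - 4.93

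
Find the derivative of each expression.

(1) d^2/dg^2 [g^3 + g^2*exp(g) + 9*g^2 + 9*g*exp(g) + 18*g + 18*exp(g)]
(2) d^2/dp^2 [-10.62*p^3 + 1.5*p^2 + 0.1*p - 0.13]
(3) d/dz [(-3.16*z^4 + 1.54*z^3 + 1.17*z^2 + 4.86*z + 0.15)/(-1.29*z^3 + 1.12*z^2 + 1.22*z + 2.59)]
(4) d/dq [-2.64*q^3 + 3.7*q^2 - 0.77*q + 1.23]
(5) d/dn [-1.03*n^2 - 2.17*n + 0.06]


(1) = g^2*exp(g) + 13*g*exp(g) + 6*g + 38*exp(g) + 18
(2) = 3.0 - 63.72*p
(3) = (4.0764*z^6 - 7.0784*z^5 - 8.3315*z^4 - 16.4412*z^3 + 8.5305*z^2 + 5.7246*z + 12.4044)/(1.6641*z^6 - 2.8896*z^5 - 1.8932*z^4 - 3.9494*z^3 + 7.29*z^2 + 6.3196*z + 6.7081)
(4) = -7.92*q^2 + 7.4*q - 0.77
(5) = -2.06*n - 2.17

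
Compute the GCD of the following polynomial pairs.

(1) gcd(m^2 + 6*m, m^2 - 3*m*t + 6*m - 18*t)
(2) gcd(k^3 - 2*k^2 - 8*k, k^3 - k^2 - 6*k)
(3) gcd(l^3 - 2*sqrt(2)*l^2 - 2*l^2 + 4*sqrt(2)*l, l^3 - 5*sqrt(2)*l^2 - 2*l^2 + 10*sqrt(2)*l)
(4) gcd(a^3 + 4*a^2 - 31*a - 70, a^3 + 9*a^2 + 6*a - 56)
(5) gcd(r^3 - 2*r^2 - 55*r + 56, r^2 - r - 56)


(1) = m + 6
(2) = k^2 + 2*k
(3) = l^2 - 2*l
(4) = gcd((a - 5)*(a + 2)*(a + 7), (a - 2)*(a + 4)*(a + 7)) = a + 7
(5) = gcd((r - 8)*(r - 1)*(r + 7), (r - 8)*(r + 7)) = r^2 - r - 56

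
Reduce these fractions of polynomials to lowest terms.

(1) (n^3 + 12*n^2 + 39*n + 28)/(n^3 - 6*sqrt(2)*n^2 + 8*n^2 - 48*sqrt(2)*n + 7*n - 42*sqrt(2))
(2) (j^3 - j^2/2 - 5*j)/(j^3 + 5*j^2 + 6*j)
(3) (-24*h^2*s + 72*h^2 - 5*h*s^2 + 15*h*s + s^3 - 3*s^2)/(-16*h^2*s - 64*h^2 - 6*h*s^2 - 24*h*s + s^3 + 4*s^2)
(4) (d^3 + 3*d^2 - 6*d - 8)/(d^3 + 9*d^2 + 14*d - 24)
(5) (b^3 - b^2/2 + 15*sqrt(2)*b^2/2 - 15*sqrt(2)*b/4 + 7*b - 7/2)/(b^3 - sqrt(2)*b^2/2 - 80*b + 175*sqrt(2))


(1) = (n + 4)/(n - 6*sqrt(2))
(2) = (2*j - 5)/(2*j + 6)
(3) = (3*h*s - 9*h + s^2 - 3*s)/(2*h*s + 8*h + s^2 + 4*s)
(4) = (d^2 - d - 2)/(d^2 + 5*d - 6)
(5) = (8*b^2 + b*(-4 + 4*sqrt(2)) - 2*sqrt(2))/(8*b^2 - 60*sqrt(2)*b + 200)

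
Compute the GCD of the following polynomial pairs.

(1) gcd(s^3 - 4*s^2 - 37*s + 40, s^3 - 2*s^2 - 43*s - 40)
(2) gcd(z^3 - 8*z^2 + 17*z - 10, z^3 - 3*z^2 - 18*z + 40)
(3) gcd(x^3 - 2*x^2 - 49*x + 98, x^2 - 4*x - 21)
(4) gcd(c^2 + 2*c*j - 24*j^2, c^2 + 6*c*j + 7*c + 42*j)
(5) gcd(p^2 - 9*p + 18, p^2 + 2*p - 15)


(1) = s^2 - 3*s - 40
(2) = z^2 - 7*z + 10
(3) = gcd((x - 7)*(x - 2)*(x + 7), (x - 7)*(x + 3)) = x - 7
(4) = c + 6*j
(5) = gcd((p - 6)*(p - 3), (p - 3)*(p + 5)) = p - 3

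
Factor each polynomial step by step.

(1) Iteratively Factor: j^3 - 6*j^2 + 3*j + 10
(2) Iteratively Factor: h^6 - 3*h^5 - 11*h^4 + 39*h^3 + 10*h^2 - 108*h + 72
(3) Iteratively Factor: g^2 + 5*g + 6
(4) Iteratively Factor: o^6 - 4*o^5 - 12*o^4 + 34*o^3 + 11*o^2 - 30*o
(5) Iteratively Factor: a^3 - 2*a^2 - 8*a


(1) = (j + 1)*(j^2 - 7*j + 10) = (j - 5)*(j + 1)*(j - 2)
(2) = (h + 3)*(h^5 - 6*h^4 + 7*h^3 + 18*h^2 - 44*h + 24) = (h - 1)*(h + 3)*(h^4 - 5*h^3 + 2*h^2 + 20*h - 24) = (h - 3)*(h - 1)*(h + 3)*(h^3 - 2*h^2 - 4*h + 8) = (h - 3)*(h - 1)*(h + 2)*(h + 3)*(h^2 - 4*h + 4) = (h - 3)*(h - 2)*(h - 1)*(h + 2)*(h + 3)*(h - 2)
(3) = (g + 3)*(g + 2)
(4) = (o - 2)*(o^5 - 2*o^4 - 16*o^3 + 2*o^2 + 15*o) = (o - 5)*(o - 2)*(o^4 + 3*o^3 - o^2 - 3*o) = (o - 5)*(o - 2)*(o + 1)*(o^3 + 2*o^2 - 3*o) = (o - 5)*(o - 2)*(o + 1)*(o + 3)*(o^2 - o) = (o - 5)*(o - 2)*(o - 1)*(o + 1)*(o + 3)*(o)
(5) = (a)*(a^2 - 2*a - 8) = a*(a - 4)*(a + 2)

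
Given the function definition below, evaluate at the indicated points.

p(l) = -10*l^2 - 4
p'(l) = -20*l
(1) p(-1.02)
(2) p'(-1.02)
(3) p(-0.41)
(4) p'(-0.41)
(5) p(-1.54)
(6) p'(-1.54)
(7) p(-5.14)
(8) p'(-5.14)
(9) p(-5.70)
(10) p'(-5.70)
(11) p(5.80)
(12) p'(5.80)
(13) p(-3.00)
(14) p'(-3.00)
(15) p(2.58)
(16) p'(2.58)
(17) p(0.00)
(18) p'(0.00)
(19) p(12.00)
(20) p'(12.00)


(1) = -14.40
(2) = 20.40
(3) = -5.68
(4) = 8.20
(5) = -27.72
(6) = 30.80
(7) = -268.20
(8) = 102.80
(9) = -328.90
(10) = 114.00
(11) = -340.40
(12) = -116.00
(13) = -94.00
(14) = 60.00
(15) = -70.56
(16) = -51.60
(17) = -4.00
(18) = 0.00
(19) = -1444.00
(20) = -240.00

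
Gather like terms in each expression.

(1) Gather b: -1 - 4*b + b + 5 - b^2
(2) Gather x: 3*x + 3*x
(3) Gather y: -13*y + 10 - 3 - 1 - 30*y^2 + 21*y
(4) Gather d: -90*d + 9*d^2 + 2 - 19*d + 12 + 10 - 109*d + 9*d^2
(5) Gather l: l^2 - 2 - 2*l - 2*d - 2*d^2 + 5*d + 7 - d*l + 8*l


(1) = -b^2 - 3*b + 4
(2) = 6*x
(3) = -30*y^2 + 8*y + 6
(4) = 18*d^2 - 218*d + 24
(5) = -2*d^2 + 3*d + l^2 + l*(6 - d) + 5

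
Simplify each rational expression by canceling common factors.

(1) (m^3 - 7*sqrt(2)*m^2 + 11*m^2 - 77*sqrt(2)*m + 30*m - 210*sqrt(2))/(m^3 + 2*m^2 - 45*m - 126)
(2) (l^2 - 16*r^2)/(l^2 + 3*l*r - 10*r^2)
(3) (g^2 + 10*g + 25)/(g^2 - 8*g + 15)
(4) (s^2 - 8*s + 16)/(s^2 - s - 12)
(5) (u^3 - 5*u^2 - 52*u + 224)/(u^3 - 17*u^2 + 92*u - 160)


(1) = (m^2 + m*(5 - 7*sqrt(2)) - 35*sqrt(2))/(m^2 - 4*m - 21)
(2) = (-l^2 + 16*r^2)/(-l^2 - 3*l*r + 10*r^2)
(3) = (g^2 + 10*g + 25)/(g^2 - 8*g + 15)
(4) = (s - 4)/(s + 3)
(5) = (u + 7)/(u - 5)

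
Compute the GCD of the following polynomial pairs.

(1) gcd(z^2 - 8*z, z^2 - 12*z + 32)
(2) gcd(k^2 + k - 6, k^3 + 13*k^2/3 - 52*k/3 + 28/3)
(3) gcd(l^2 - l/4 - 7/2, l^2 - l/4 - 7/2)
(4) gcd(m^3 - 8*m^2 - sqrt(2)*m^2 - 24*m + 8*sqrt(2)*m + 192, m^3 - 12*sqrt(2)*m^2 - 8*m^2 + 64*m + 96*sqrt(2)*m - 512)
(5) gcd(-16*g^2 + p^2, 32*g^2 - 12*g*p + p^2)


(1) = z - 8
(2) = k - 2
(3) = gcd((l - 2)*(l + 7/4), (l - 2)*(l + 7/4)) = l^2 - l/4 - 7/2
(4) = gcd((m - 8)*(m - 4*sqrt(2))*(m + 3*sqrt(2)), (m - 8)*(m - 8*sqrt(2))*(m - 4*sqrt(2))) = m^2 + m*(-8 - 4*sqrt(2)) + 32*sqrt(2)
(5) = -4*g + p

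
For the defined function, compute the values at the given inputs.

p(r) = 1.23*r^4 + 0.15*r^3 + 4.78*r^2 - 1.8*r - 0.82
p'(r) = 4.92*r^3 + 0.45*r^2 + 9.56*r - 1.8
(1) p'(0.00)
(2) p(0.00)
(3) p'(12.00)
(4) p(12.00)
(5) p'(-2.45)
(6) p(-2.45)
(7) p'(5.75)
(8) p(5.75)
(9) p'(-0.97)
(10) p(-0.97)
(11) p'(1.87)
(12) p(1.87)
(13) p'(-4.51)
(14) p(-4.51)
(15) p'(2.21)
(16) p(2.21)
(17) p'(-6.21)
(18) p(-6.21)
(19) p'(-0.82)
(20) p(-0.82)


(1) = -1.80
(2) = -0.82
(3) = 8679.48
(4) = 26430.38
(5) = -94.88
(6) = 74.39
(7) = 1003.39
(8) = 1519.93
(9) = -15.14
(10) = 6.38
(11) = 49.82
(12) = 28.55
(13) = -487.09
(14) = 599.64
(15) = 74.63
(16) = 49.51
(17) = -1222.07
(18) = 1988.02
(19) = -12.05
(20) = 4.34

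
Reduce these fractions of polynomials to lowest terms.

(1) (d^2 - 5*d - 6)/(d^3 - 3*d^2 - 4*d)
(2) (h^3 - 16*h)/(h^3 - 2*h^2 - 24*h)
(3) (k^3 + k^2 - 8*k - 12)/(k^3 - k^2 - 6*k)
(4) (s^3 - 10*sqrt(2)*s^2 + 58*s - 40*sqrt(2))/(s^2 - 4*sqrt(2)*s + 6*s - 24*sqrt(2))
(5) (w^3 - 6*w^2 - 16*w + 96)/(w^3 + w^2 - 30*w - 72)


(1) = (d - 6)/(d^2 - 4*d)
(2) = (h - 4)/(h - 6)
(3) = (k + 2)/k
(4) = (s^2 - 6*sqrt(2)*s + 10)/(s + 6)
(5) = (w - 4)/(w + 3)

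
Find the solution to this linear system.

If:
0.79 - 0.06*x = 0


Then:
x = 13.17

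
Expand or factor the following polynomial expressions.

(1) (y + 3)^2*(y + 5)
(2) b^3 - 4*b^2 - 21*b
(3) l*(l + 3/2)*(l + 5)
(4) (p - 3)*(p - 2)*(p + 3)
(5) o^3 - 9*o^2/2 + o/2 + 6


(1) = y^3 + 11*y^2 + 39*y + 45
(2) = b*(b - 7)*(b + 3)
(3) = l^3 + 13*l^2/2 + 15*l/2
(4) = p^3 - 2*p^2 - 9*p + 18
(5) = (o - 4)*(o - 3/2)*(o + 1)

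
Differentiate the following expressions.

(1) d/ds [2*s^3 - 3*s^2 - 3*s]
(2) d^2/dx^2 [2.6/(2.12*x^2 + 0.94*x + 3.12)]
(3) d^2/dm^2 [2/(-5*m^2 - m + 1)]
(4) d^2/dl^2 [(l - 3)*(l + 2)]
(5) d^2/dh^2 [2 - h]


(1) = 6*s^2 - 6*s - 3
(2) = (-23.37088*x^2 - 10.36256*x + 2.6*(4.24*x + 0.94)*(8.48*x + 1.88) - 34.39488)/(2.12*x^2 + 0.94*x + 3.12)^3
(3) = 4*(25*m^2 + 5*m - (10*m + 1)^2 - 5)/(5*m^2 + m - 1)^3
(4) = 2
(5) = 0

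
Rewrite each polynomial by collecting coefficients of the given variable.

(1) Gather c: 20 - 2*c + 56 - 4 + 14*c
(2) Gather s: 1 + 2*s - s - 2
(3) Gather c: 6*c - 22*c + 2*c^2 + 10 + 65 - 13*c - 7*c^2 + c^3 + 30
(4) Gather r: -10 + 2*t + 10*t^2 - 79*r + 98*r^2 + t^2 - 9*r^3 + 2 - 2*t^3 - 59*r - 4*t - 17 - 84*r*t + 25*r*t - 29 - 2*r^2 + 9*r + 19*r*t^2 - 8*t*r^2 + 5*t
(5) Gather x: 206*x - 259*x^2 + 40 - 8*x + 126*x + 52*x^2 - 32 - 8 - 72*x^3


(1) = 12*c + 72
(2) = s - 1
(3) = c^3 - 5*c^2 - 29*c + 105
(4) = -9*r^3 + r^2*(96 - 8*t) + r*(19*t^2 - 59*t - 129) - 2*t^3 + 11*t^2 + 3*t - 54
(5) = -72*x^3 - 207*x^2 + 324*x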